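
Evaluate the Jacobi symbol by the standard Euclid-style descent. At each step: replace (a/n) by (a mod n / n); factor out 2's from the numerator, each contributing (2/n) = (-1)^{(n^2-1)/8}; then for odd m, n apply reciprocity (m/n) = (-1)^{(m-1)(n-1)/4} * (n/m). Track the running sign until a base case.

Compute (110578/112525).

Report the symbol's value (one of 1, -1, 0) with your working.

factor out 2^1: 110578 = 2^1·55289; with 112525 mod 8 = 5, (2/112525) = -1; sign now -1; continue with (55289/112525)
flip (55289/112525) -> (112525/55289): both odd, 55289 mod 4 = 1, 112525 mod 4 = 1, so the flip contributes +1; sign now -1
(112525/55289): 112525 mod 55289 = 1947, so (112525/55289) = (1947/55289)
flip (1947/55289) -> (55289/1947): both odd, 1947 mod 4 = 3, 55289 mod 4 = 1, so the flip contributes +1; sign now -1
(55289/1947): 55289 mod 1947 = 773, so (55289/1947) = (773/1947)
flip (773/1947) -> (1947/773): both odd, 773 mod 4 = 1, 1947 mod 4 = 3, so the flip contributes +1; sign now -1
(1947/773): 1947 mod 773 = 401, so (1947/773) = (401/773)
flip (401/773) -> (773/401): both odd, 401 mod 4 = 1, 773 mod 4 = 1, so the flip contributes +1; sign now -1
(773/401): 773 mod 401 = 372, so (773/401) = (372/401)
factor out 2^2: 372 = 2^2·93; with 401 mod 8 = 1, (2/401) = +1; sign now -1; continue with (93/401)
flip (93/401) -> (401/93): both odd, 93 mod 4 = 1, 401 mod 4 = 1, so the flip contributes +1; sign now -1
(401/93): 401 mod 93 = 29, so (401/93) = (29/93)
flip (29/93) -> (93/29): both odd, 29 mod 4 = 1, 93 mod 4 = 1, so the flip contributes +1; sign now -1
(93/29): 93 mod 29 = 6, so (93/29) = (6/29)
factor out 2^1: 6 = 2^1·3; with 29 mod 8 = 5, (2/29) = -1; sign now +1; continue with (3/29)
flip (3/29) -> (29/3): both odd, 3 mod 4 = 3, 29 mod 4 = 1, so the flip contributes +1; sign now +1
(29/3): 29 mod 3 = 2, so (29/3) = (2/3)
factor out 2^1: 2 = 2^1·1; with 3 mod 8 = 3, (2/3) = -1; sign now -1; continue with (1/3)
reached (1/3) = 1, so the symbol is -1

-1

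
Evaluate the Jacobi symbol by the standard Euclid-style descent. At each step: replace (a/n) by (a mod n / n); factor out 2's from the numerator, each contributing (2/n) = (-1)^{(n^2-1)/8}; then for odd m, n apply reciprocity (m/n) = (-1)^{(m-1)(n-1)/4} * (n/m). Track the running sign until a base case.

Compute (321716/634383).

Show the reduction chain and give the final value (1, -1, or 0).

1

321716 = 2^2·80429; (2/634383) = +1 since 634383 mod 8 = 7, so (321716/634383) = (+1)^2·(80429/634383); sign now +1
reciprocity: (80429/634383) = +1·(634383/80429) since 80429 mod 4 = 1, 634383 mod 4 = 3; sign now +1
(634383/80429) = (71380/80429)   [reduce mod 80429]
71380 = 2^2·17845; (2/80429) = -1 since 80429 mod 8 = 5, so (71380/80429) = (-1)^2·(17845/80429); sign now +1
reciprocity: (17845/80429) = +1·(80429/17845) since 17845 mod 4 = 1, 80429 mod 4 = 1; sign now +1
(80429/17845) = (9049/17845)   [reduce mod 17845]
reciprocity: (9049/17845) = +1·(17845/9049) since 9049 mod 4 = 1, 17845 mod 4 = 1; sign now +1
(17845/9049) = (8796/9049)   [reduce mod 9049]
8796 = 2^2·2199; (2/9049) = +1 since 9049 mod 8 = 1, so (8796/9049) = (+1)^2·(2199/9049); sign now +1
reciprocity: (2199/9049) = +1·(9049/2199) since 2199 mod 4 = 3, 9049 mod 4 = 1; sign now +1
(9049/2199) = (253/2199)   [reduce mod 2199]
reciprocity: (253/2199) = +1·(2199/253) since 253 mod 4 = 1, 2199 mod 4 = 3; sign now +1
(2199/253) = (175/253)   [reduce mod 253]
reciprocity: (175/253) = +1·(253/175) since 175 mod 4 = 3, 253 mod 4 = 1; sign now +1
(253/175) = (78/175)   [reduce mod 175]
78 = 2^1·39; (2/175) = +1 since 175 mod 8 = 7, so (78/175) = (+1)^1·(39/175); sign now +1
reciprocity: (39/175) = -1·(175/39) since 39 mod 4 = 3, 175 mod 4 = 3; sign now -1
(175/39) = (19/39)   [reduce mod 39]
reciprocity: (19/39) = -1·(39/19) since 19 mod 4 = 3, 39 mod 4 = 3; sign now +1
(39/19) = (1/19)   [reduce mod 19]
(1/19) = 1; final value = sign = +1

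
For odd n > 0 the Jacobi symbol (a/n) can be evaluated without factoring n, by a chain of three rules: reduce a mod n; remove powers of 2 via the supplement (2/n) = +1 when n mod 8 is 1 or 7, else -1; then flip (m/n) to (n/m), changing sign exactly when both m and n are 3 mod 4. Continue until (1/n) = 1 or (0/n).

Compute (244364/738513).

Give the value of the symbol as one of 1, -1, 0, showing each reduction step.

1

factor out 2^2: 244364 = 2^2·61091; with 738513 mod 8 = 1, (2/738513) = +1; sign now +1; continue with (61091/738513)
flip (61091/738513) -> (738513/61091): both odd, 61091 mod 4 = 3, 738513 mod 4 = 1, so the flip contributes +1; sign now +1
(738513/61091): 738513 mod 61091 = 5421, so (738513/61091) = (5421/61091)
flip (5421/61091) -> (61091/5421): both odd, 5421 mod 4 = 1, 61091 mod 4 = 3, so the flip contributes +1; sign now +1
(61091/5421): 61091 mod 5421 = 1460, so (61091/5421) = (1460/5421)
factor out 2^2: 1460 = 2^2·365; with 5421 mod 8 = 5, (2/5421) = -1; sign now +1; continue with (365/5421)
flip (365/5421) -> (5421/365): both odd, 365 mod 4 = 1, 5421 mod 4 = 1, so the flip contributes +1; sign now +1
(5421/365): 5421 mod 365 = 311, so (5421/365) = (311/365)
flip (311/365) -> (365/311): both odd, 311 mod 4 = 3, 365 mod 4 = 1, so the flip contributes +1; sign now +1
(365/311): 365 mod 311 = 54, so (365/311) = (54/311)
factor out 2^1: 54 = 2^1·27; with 311 mod 8 = 7, (2/311) = +1; sign now +1; continue with (27/311)
flip (27/311) -> (311/27): both odd, 27 mod 4 = 3, 311 mod 4 = 3, so the flip contributes -1; sign now -1
(311/27): 311 mod 27 = 14, so (311/27) = (14/27)
factor out 2^1: 14 = 2^1·7; with 27 mod 8 = 3, (2/27) = -1; sign now +1; continue with (7/27)
flip (7/27) -> (27/7): both odd, 7 mod 4 = 3, 27 mod 4 = 3, so the flip contributes -1; sign now -1
(27/7): 27 mod 7 = 6, so (27/7) = (6/7)
factor out 2^1: 6 = 2^1·3; with 7 mod 8 = 7, (2/7) = +1; sign now -1; continue with (3/7)
flip (3/7) -> (7/3): both odd, 3 mod 4 = 3, 7 mod 4 = 3, so the flip contributes -1; sign now +1
(7/3): 7 mod 3 = 1, so (7/3) = (1/3)
reached (1/3) = 1, so the symbol is +1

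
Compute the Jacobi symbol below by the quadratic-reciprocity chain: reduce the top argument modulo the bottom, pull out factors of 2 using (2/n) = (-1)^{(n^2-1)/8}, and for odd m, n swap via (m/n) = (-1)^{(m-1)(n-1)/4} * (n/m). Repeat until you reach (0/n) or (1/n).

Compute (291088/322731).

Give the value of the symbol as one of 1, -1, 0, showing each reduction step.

factor out 2^4: 291088 = 2^4·18193; with 322731 mod 8 = 3, (2/322731) = -1; sign now +1; continue with (18193/322731)
flip (18193/322731) -> (322731/18193): both odd, 18193 mod 4 = 1, 322731 mod 4 = 3, so the flip contributes +1; sign now +1
(322731/18193): 322731 mod 18193 = 13450, so (322731/18193) = (13450/18193)
factor out 2^1: 13450 = 2^1·6725; with 18193 mod 8 = 1, (2/18193) = +1; sign now +1; continue with (6725/18193)
flip (6725/18193) -> (18193/6725): both odd, 6725 mod 4 = 1, 18193 mod 4 = 1, so the flip contributes +1; sign now +1
(18193/6725): 18193 mod 6725 = 4743, so (18193/6725) = (4743/6725)
flip (4743/6725) -> (6725/4743): both odd, 4743 mod 4 = 3, 6725 mod 4 = 1, so the flip contributes +1; sign now +1
(6725/4743): 6725 mod 4743 = 1982, so (6725/4743) = (1982/4743)
factor out 2^1: 1982 = 2^1·991; with 4743 mod 8 = 7, (2/4743) = +1; sign now +1; continue with (991/4743)
flip (991/4743) -> (4743/991): both odd, 991 mod 4 = 3, 4743 mod 4 = 3, so the flip contributes -1; sign now -1
(4743/991): 4743 mod 991 = 779, so (4743/991) = (779/991)
flip (779/991) -> (991/779): both odd, 779 mod 4 = 3, 991 mod 4 = 3, so the flip contributes -1; sign now +1
(991/779): 991 mod 779 = 212, so (991/779) = (212/779)
factor out 2^2: 212 = 2^2·53; with 779 mod 8 = 3, (2/779) = -1; sign now +1; continue with (53/779)
flip (53/779) -> (779/53): both odd, 53 mod 4 = 1, 779 mod 4 = 3, so the flip contributes +1; sign now +1
(779/53): 779 mod 53 = 37, so (779/53) = (37/53)
flip (37/53) -> (53/37): both odd, 37 mod 4 = 1, 53 mod 4 = 1, so the flip contributes +1; sign now +1
(53/37): 53 mod 37 = 16, so (53/37) = (16/37)
factor out 2^4: 16 = 2^4·1; with 37 mod 8 = 5, (2/37) = -1; sign now +1; continue with (1/37)
reached (1/37) = 1, so the symbol is +1

1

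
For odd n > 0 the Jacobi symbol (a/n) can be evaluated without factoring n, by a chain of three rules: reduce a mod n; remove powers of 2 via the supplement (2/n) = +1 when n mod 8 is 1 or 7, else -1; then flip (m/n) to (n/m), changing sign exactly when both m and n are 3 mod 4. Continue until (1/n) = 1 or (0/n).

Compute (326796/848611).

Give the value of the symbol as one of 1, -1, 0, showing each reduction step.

326796 = 2^2·81699; (2/848611) = -1 since 848611 mod 8 = 3, so (326796/848611) = (-1)^2·(81699/848611); sign now +1
reciprocity: (81699/848611) = -1·(848611/81699) since 81699 mod 4 = 3, 848611 mod 4 = 3; sign now -1
(848611/81699) = (31621/81699)   [reduce mod 81699]
reciprocity: (31621/81699) = +1·(81699/31621) since 31621 mod 4 = 1, 81699 mod 4 = 3; sign now -1
(81699/31621) = (18457/31621)   [reduce mod 31621]
reciprocity: (18457/31621) = +1·(31621/18457) since 18457 mod 4 = 1, 31621 mod 4 = 1; sign now -1
(31621/18457) = (13164/18457)   [reduce mod 18457]
13164 = 2^2·3291; (2/18457) = +1 since 18457 mod 8 = 1, so (13164/18457) = (+1)^2·(3291/18457); sign now -1
reciprocity: (3291/18457) = +1·(18457/3291) since 3291 mod 4 = 3, 18457 mod 4 = 1; sign now -1
(18457/3291) = (2002/3291)   [reduce mod 3291]
2002 = 2^1·1001; (2/3291) = -1 since 3291 mod 8 = 3, so (2002/3291) = (-1)^1·(1001/3291); sign now +1
reciprocity: (1001/3291) = +1·(3291/1001) since 1001 mod 4 = 1, 3291 mod 4 = 3; sign now +1
(3291/1001) = (288/1001)   [reduce mod 1001]
288 = 2^5·9; (2/1001) = +1 since 1001 mod 8 = 1, so (288/1001) = (+1)^5·(9/1001); sign now +1
reciprocity: (9/1001) = +1·(1001/9) since 9 mod 4 = 1, 1001 mod 4 = 1; sign now +1
(1001/9) = (2/9)   [reduce mod 9]
2 = 2^1·1; (2/9) = +1 since 9 mod 8 = 1, so (2/9) = (+1)^1·(1/9); sign now +1
(1/9) = 1; final value = sign = +1

1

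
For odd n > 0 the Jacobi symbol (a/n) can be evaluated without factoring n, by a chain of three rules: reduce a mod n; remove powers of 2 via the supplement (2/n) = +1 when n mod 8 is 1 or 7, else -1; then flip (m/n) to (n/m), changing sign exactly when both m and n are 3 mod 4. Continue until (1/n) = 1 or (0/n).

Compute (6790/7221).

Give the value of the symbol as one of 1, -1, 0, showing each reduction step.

6790 = 2^1·3395; (2/7221) = -1 since 7221 mod 8 = 5, so (6790/7221) = (-1)^1·(3395/7221); sign now -1
reciprocity: (3395/7221) = +1·(7221/3395) since 3395 mod 4 = 3, 7221 mod 4 = 1; sign now -1
(7221/3395) = (431/3395)   [reduce mod 3395]
reciprocity: (431/3395) = -1·(3395/431) since 431 mod 4 = 3, 3395 mod 4 = 3; sign now +1
(3395/431) = (378/431)   [reduce mod 431]
378 = 2^1·189; (2/431) = +1 since 431 mod 8 = 7, so (378/431) = (+1)^1·(189/431); sign now +1
reciprocity: (189/431) = +1·(431/189) since 189 mod 4 = 1, 431 mod 4 = 3; sign now +1
(431/189) = (53/189)   [reduce mod 189]
reciprocity: (53/189) = +1·(189/53) since 53 mod 4 = 1, 189 mod 4 = 1; sign now +1
(189/53) = (30/53)   [reduce mod 53]
30 = 2^1·15; (2/53) = -1 since 53 mod 8 = 5, so (30/53) = (-1)^1·(15/53); sign now -1
reciprocity: (15/53) = +1·(53/15) since 15 mod 4 = 3, 53 mod 4 = 1; sign now -1
(53/15) = (8/15)   [reduce mod 15]
8 = 2^3·1; (2/15) = +1 since 15 mod 8 = 7, so (8/15) = (+1)^3·(1/15); sign now -1
(1/15) = 1; final value = sign = -1

-1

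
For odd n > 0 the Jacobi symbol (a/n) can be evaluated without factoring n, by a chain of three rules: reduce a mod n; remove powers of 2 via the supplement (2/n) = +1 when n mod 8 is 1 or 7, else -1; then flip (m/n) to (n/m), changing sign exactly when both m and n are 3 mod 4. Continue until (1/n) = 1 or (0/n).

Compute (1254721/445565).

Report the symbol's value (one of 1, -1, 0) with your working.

-1

(1254721/445565): 1254721 mod 445565 = 363591, so (1254721/445565) = (363591/445565)
flip (363591/445565) -> (445565/363591): both odd, 363591 mod 4 = 3, 445565 mod 4 = 1, so the flip contributes +1; sign now +1
(445565/363591): 445565 mod 363591 = 81974, so (445565/363591) = (81974/363591)
factor out 2^1: 81974 = 2^1·40987; with 363591 mod 8 = 7, (2/363591) = +1; sign now +1; continue with (40987/363591)
flip (40987/363591) -> (363591/40987): both odd, 40987 mod 4 = 3, 363591 mod 4 = 3, so the flip contributes -1; sign now -1
(363591/40987): 363591 mod 40987 = 35695, so (363591/40987) = (35695/40987)
flip (35695/40987) -> (40987/35695): both odd, 35695 mod 4 = 3, 40987 mod 4 = 3, so the flip contributes -1; sign now +1
(40987/35695): 40987 mod 35695 = 5292, so (40987/35695) = (5292/35695)
factor out 2^2: 5292 = 2^2·1323; with 35695 mod 8 = 7, (2/35695) = +1; sign now +1; continue with (1323/35695)
flip (1323/35695) -> (35695/1323): both odd, 1323 mod 4 = 3, 35695 mod 4 = 3, so the flip contributes -1; sign now -1
(35695/1323): 35695 mod 1323 = 1297, so (35695/1323) = (1297/1323)
flip (1297/1323) -> (1323/1297): both odd, 1297 mod 4 = 1, 1323 mod 4 = 3, so the flip contributes +1; sign now -1
(1323/1297): 1323 mod 1297 = 26, so (1323/1297) = (26/1297)
factor out 2^1: 26 = 2^1·13; with 1297 mod 8 = 1, (2/1297) = +1; sign now -1; continue with (13/1297)
flip (13/1297) -> (1297/13): both odd, 13 mod 4 = 1, 1297 mod 4 = 1, so the flip contributes +1; sign now -1
(1297/13): 1297 mod 13 = 10, so (1297/13) = (10/13)
factor out 2^1: 10 = 2^1·5; with 13 mod 8 = 5, (2/13) = -1; sign now +1; continue with (5/13)
flip (5/13) -> (13/5): both odd, 5 mod 4 = 1, 13 mod 4 = 1, so the flip contributes +1; sign now +1
(13/5): 13 mod 5 = 3, so (13/5) = (3/5)
flip (3/5) -> (5/3): both odd, 3 mod 4 = 3, 5 mod 4 = 1, so the flip contributes +1; sign now +1
(5/3): 5 mod 3 = 2, so (5/3) = (2/3)
factor out 2^1: 2 = 2^1·1; with 3 mod 8 = 3, (2/3) = -1; sign now -1; continue with (1/3)
reached (1/3) = 1, so the symbol is -1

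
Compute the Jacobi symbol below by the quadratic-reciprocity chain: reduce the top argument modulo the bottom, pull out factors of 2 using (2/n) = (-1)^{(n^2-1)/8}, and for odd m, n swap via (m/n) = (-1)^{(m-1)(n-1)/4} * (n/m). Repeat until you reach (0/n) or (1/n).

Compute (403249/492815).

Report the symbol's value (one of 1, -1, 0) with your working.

reciprocity: (403249/492815) = +1·(492815/403249) since 403249 mod 4 = 1, 492815 mod 4 = 3; sign now +1
(492815/403249) = (89566/403249)   [reduce mod 403249]
89566 = 2^1·44783; (2/403249) = +1 since 403249 mod 8 = 1, so (89566/403249) = (+1)^1·(44783/403249); sign now +1
reciprocity: (44783/403249) = +1·(403249/44783) since 44783 mod 4 = 3, 403249 mod 4 = 1; sign now +1
(403249/44783) = (202/44783)   [reduce mod 44783]
202 = 2^1·101; (2/44783) = +1 since 44783 mod 8 = 7, so (202/44783) = (+1)^1·(101/44783); sign now +1
reciprocity: (101/44783) = +1·(44783/101) since 101 mod 4 = 1, 44783 mod 4 = 3; sign now +1
(44783/101) = (40/101)   [reduce mod 101]
40 = 2^3·5; (2/101) = -1 since 101 mod 8 = 5, so (40/101) = (-1)^3·(5/101); sign now -1
reciprocity: (5/101) = +1·(101/5) since 5 mod 4 = 1, 101 mod 4 = 1; sign now -1
(101/5) = (1/5)   [reduce mod 5]
(1/5) = 1; final value = sign = -1

-1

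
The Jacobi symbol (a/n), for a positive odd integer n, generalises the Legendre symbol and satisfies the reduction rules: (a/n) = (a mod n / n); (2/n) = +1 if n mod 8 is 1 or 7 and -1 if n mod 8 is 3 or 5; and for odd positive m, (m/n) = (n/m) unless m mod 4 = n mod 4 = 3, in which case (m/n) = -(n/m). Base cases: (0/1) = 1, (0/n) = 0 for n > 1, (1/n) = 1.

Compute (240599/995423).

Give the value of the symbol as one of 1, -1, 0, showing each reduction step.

-1

reciprocity: (240599/995423) = -1·(995423/240599) since 240599 mod 4 = 3, 995423 mod 4 = 3; sign now -1
(995423/240599) = (33027/240599)   [reduce mod 240599]
reciprocity: (33027/240599) = -1·(240599/33027) since 33027 mod 4 = 3, 240599 mod 4 = 3; sign now +1
(240599/33027) = (9410/33027)   [reduce mod 33027]
9410 = 2^1·4705; (2/33027) = -1 since 33027 mod 8 = 3, so (9410/33027) = (-1)^1·(4705/33027); sign now -1
reciprocity: (4705/33027) = +1·(33027/4705) since 4705 mod 4 = 1, 33027 mod 4 = 3; sign now -1
(33027/4705) = (92/4705)   [reduce mod 4705]
92 = 2^2·23; (2/4705) = +1 since 4705 mod 8 = 1, so (92/4705) = (+1)^2·(23/4705); sign now -1
reciprocity: (23/4705) = +1·(4705/23) since 23 mod 4 = 3, 4705 mod 4 = 1; sign now -1
(4705/23) = (13/23)   [reduce mod 23]
reciprocity: (13/23) = +1·(23/13) since 13 mod 4 = 1, 23 mod 4 = 3; sign now -1
(23/13) = (10/13)   [reduce mod 13]
10 = 2^1·5; (2/13) = -1 since 13 mod 8 = 5, so (10/13) = (-1)^1·(5/13); sign now +1
reciprocity: (5/13) = +1·(13/5) since 5 mod 4 = 1, 13 mod 4 = 1; sign now +1
(13/5) = (3/5)   [reduce mod 5]
reciprocity: (3/5) = +1·(5/3) since 3 mod 4 = 3, 5 mod 4 = 1; sign now +1
(5/3) = (2/3)   [reduce mod 3]
2 = 2^1·1; (2/3) = -1 since 3 mod 8 = 3, so (2/3) = (-1)^1·(1/3); sign now -1
(1/3) = 1; final value = sign = -1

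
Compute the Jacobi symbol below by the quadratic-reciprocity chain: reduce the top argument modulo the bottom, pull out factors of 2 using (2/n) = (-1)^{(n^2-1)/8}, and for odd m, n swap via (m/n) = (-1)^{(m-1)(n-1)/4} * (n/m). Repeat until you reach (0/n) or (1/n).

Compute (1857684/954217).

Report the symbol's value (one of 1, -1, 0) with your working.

(1857684/954217) = (903467/954217)   [reduce mod 954217]
reciprocity: (903467/954217) = +1·(954217/903467) since 903467 mod 4 = 3, 954217 mod 4 = 1; sign now +1
(954217/903467) = (50750/903467)   [reduce mod 903467]
50750 = 2^1·25375; (2/903467) = -1 since 903467 mod 8 = 3, so (50750/903467) = (-1)^1·(25375/903467); sign now -1
reciprocity: (25375/903467) = -1·(903467/25375) since 25375 mod 4 = 3, 903467 mod 4 = 3; sign now +1
(903467/25375) = (15342/25375)   [reduce mod 25375]
15342 = 2^1·7671; (2/25375) = +1 since 25375 mod 8 = 7, so (15342/25375) = (+1)^1·(7671/25375); sign now +1
reciprocity: (7671/25375) = -1·(25375/7671) since 7671 mod 4 = 3, 25375 mod 4 = 3; sign now -1
(25375/7671) = (2362/7671)   [reduce mod 7671]
2362 = 2^1·1181; (2/7671) = +1 since 7671 mod 8 = 7, so (2362/7671) = (+1)^1·(1181/7671); sign now -1
reciprocity: (1181/7671) = +1·(7671/1181) since 1181 mod 4 = 1, 7671 mod 4 = 3; sign now -1
(7671/1181) = (585/1181)   [reduce mod 1181]
reciprocity: (585/1181) = +1·(1181/585) since 585 mod 4 = 1, 1181 mod 4 = 1; sign now -1
(1181/585) = (11/585)   [reduce mod 585]
reciprocity: (11/585) = +1·(585/11) since 11 mod 4 = 3, 585 mod 4 = 1; sign now -1
(585/11) = (2/11)   [reduce mod 11]
2 = 2^1·1; (2/11) = -1 since 11 mod 8 = 3, so (2/11) = (-1)^1·(1/11); sign now +1
(1/11) = 1; final value = sign = +1

1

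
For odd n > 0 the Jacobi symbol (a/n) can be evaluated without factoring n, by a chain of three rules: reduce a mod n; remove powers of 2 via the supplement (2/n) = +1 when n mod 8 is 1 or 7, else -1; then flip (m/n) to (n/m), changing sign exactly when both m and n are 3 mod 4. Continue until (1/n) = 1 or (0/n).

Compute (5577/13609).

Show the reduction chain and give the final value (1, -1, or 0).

flip (5577/13609) -> (13609/5577): both odd, 5577 mod 4 = 1, 13609 mod 4 = 1, so the flip contributes +1; sign now +1
(13609/5577): 13609 mod 5577 = 2455, so (13609/5577) = (2455/5577)
flip (2455/5577) -> (5577/2455): both odd, 2455 mod 4 = 3, 5577 mod 4 = 1, so the flip contributes +1; sign now +1
(5577/2455): 5577 mod 2455 = 667, so (5577/2455) = (667/2455)
flip (667/2455) -> (2455/667): both odd, 667 mod 4 = 3, 2455 mod 4 = 3, so the flip contributes -1; sign now -1
(2455/667): 2455 mod 667 = 454, so (2455/667) = (454/667)
factor out 2^1: 454 = 2^1·227; with 667 mod 8 = 3, (2/667) = -1; sign now +1; continue with (227/667)
flip (227/667) -> (667/227): both odd, 227 mod 4 = 3, 667 mod 4 = 3, so the flip contributes -1; sign now -1
(667/227): 667 mod 227 = 213, so (667/227) = (213/227)
flip (213/227) -> (227/213): both odd, 213 mod 4 = 1, 227 mod 4 = 3, so the flip contributes +1; sign now -1
(227/213): 227 mod 213 = 14, so (227/213) = (14/213)
factor out 2^1: 14 = 2^1·7; with 213 mod 8 = 5, (2/213) = -1; sign now +1; continue with (7/213)
flip (7/213) -> (213/7): both odd, 7 mod 4 = 3, 213 mod 4 = 1, so the flip contributes +1; sign now +1
(213/7): 213 mod 7 = 3, so (213/7) = (3/7)
flip (3/7) -> (7/3): both odd, 3 mod 4 = 3, 7 mod 4 = 3, so the flip contributes -1; sign now -1
(7/3): 7 mod 3 = 1, so (7/3) = (1/3)
reached (1/3) = 1, so the symbol is -1

-1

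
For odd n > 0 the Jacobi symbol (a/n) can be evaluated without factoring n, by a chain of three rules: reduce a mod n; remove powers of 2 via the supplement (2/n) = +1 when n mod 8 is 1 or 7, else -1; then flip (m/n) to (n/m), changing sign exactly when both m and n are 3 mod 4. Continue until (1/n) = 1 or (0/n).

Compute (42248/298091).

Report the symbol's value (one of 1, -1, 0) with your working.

-1

42248 = 2^3·5281; (2/298091) = -1 since 298091 mod 8 = 3, so (42248/298091) = (-1)^3·(5281/298091); sign now -1
reciprocity: (5281/298091) = +1·(298091/5281) since 5281 mod 4 = 1, 298091 mod 4 = 3; sign now -1
(298091/5281) = (2355/5281)   [reduce mod 5281]
reciprocity: (2355/5281) = +1·(5281/2355) since 2355 mod 4 = 3, 5281 mod 4 = 1; sign now -1
(5281/2355) = (571/2355)   [reduce mod 2355]
reciprocity: (571/2355) = -1·(2355/571) since 571 mod 4 = 3, 2355 mod 4 = 3; sign now +1
(2355/571) = (71/571)   [reduce mod 571]
reciprocity: (71/571) = -1·(571/71) since 71 mod 4 = 3, 571 mod 4 = 3; sign now -1
(571/71) = (3/71)   [reduce mod 71]
reciprocity: (3/71) = -1·(71/3) since 3 mod 4 = 3, 71 mod 4 = 3; sign now +1
(71/3) = (2/3)   [reduce mod 3]
2 = 2^1·1; (2/3) = -1 since 3 mod 8 = 3, so (2/3) = (-1)^1·(1/3); sign now -1
(1/3) = 1; final value = sign = -1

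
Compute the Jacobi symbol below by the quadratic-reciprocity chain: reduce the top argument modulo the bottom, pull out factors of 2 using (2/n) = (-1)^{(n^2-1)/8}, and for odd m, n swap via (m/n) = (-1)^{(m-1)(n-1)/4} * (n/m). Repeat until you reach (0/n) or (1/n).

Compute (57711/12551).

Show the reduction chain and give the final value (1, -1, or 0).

-1

(57711/12551): 57711 mod 12551 = 7507, so (57711/12551) = (7507/12551)
flip (7507/12551) -> (12551/7507): both odd, 7507 mod 4 = 3, 12551 mod 4 = 3, so the flip contributes -1; sign now -1
(12551/7507): 12551 mod 7507 = 5044, so (12551/7507) = (5044/7507)
factor out 2^2: 5044 = 2^2·1261; with 7507 mod 8 = 3, (2/7507) = -1; sign now -1; continue with (1261/7507)
flip (1261/7507) -> (7507/1261): both odd, 1261 mod 4 = 1, 7507 mod 4 = 3, so the flip contributes +1; sign now -1
(7507/1261): 7507 mod 1261 = 1202, so (7507/1261) = (1202/1261)
factor out 2^1: 1202 = 2^1·601; with 1261 mod 8 = 5, (2/1261) = -1; sign now +1; continue with (601/1261)
flip (601/1261) -> (1261/601): both odd, 601 mod 4 = 1, 1261 mod 4 = 1, so the flip contributes +1; sign now +1
(1261/601): 1261 mod 601 = 59, so (1261/601) = (59/601)
flip (59/601) -> (601/59): both odd, 59 mod 4 = 3, 601 mod 4 = 1, so the flip contributes +1; sign now +1
(601/59): 601 mod 59 = 11, so (601/59) = (11/59)
flip (11/59) -> (59/11): both odd, 11 mod 4 = 3, 59 mod 4 = 3, so the flip contributes -1; sign now -1
(59/11): 59 mod 11 = 4, so (59/11) = (4/11)
factor out 2^2: 4 = 2^2·1; with 11 mod 8 = 3, (2/11) = -1; sign now -1; continue with (1/11)
reached (1/11) = 1, so the symbol is -1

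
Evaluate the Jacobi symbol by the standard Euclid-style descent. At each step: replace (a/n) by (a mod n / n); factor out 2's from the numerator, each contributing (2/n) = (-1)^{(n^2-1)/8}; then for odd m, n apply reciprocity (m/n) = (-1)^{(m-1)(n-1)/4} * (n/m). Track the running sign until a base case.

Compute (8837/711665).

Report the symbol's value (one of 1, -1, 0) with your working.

1

flip (8837/711665) -> (711665/8837): both odd, 8837 mod 4 = 1, 711665 mod 4 = 1, so the flip contributes +1; sign now +1
(711665/8837): 711665 mod 8837 = 4705, so (711665/8837) = (4705/8837)
flip (4705/8837) -> (8837/4705): both odd, 4705 mod 4 = 1, 8837 mod 4 = 1, so the flip contributes +1; sign now +1
(8837/4705): 8837 mod 4705 = 4132, so (8837/4705) = (4132/4705)
factor out 2^2: 4132 = 2^2·1033; with 4705 mod 8 = 1, (2/4705) = +1; sign now +1; continue with (1033/4705)
flip (1033/4705) -> (4705/1033): both odd, 1033 mod 4 = 1, 4705 mod 4 = 1, so the flip contributes +1; sign now +1
(4705/1033): 4705 mod 1033 = 573, so (4705/1033) = (573/1033)
flip (573/1033) -> (1033/573): both odd, 573 mod 4 = 1, 1033 mod 4 = 1, so the flip contributes +1; sign now +1
(1033/573): 1033 mod 573 = 460, so (1033/573) = (460/573)
factor out 2^2: 460 = 2^2·115; with 573 mod 8 = 5, (2/573) = -1; sign now +1; continue with (115/573)
flip (115/573) -> (573/115): both odd, 115 mod 4 = 3, 573 mod 4 = 1, so the flip contributes +1; sign now +1
(573/115): 573 mod 115 = 113, so (573/115) = (113/115)
flip (113/115) -> (115/113): both odd, 113 mod 4 = 1, 115 mod 4 = 3, so the flip contributes +1; sign now +1
(115/113): 115 mod 113 = 2, so (115/113) = (2/113)
factor out 2^1: 2 = 2^1·1; with 113 mod 8 = 1, (2/113) = +1; sign now +1; continue with (1/113)
reached (1/113) = 1, so the symbol is +1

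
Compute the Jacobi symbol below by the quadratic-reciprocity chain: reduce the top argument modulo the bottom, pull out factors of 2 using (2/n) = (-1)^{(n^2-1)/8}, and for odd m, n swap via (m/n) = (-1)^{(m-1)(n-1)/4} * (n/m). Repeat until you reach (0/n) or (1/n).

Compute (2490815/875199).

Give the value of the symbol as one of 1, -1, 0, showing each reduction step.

1

(2490815/875199): 2490815 mod 875199 = 740417, so (2490815/875199) = (740417/875199)
flip (740417/875199) -> (875199/740417): both odd, 740417 mod 4 = 1, 875199 mod 4 = 3, so the flip contributes +1; sign now +1
(875199/740417): 875199 mod 740417 = 134782, so (875199/740417) = (134782/740417)
factor out 2^1: 134782 = 2^1·67391; with 740417 mod 8 = 1, (2/740417) = +1; sign now +1; continue with (67391/740417)
flip (67391/740417) -> (740417/67391): both odd, 67391 mod 4 = 3, 740417 mod 4 = 1, so the flip contributes +1; sign now +1
(740417/67391): 740417 mod 67391 = 66507, so (740417/67391) = (66507/67391)
flip (66507/67391) -> (67391/66507): both odd, 66507 mod 4 = 3, 67391 mod 4 = 3, so the flip contributes -1; sign now -1
(67391/66507): 67391 mod 66507 = 884, so (67391/66507) = (884/66507)
factor out 2^2: 884 = 2^2·221; with 66507 mod 8 = 3, (2/66507) = -1; sign now -1; continue with (221/66507)
flip (221/66507) -> (66507/221): both odd, 221 mod 4 = 1, 66507 mod 4 = 3, so the flip contributes +1; sign now -1
(66507/221): 66507 mod 221 = 207, so (66507/221) = (207/221)
flip (207/221) -> (221/207): both odd, 207 mod 4 = 3, 221 mod 4 = 1, so the flip contributes +1; sign now -1
(221/207): 221 mod 207 = 14, so (221/207) = (14/207)
factor out 2^1: 14 = 2^1·7; with 207 mod 8 = 7, (2/207) = +1; sign now -1; continue with (7/207)
flip (7/207) -> (207/7): both odd, 7 mod 4 = 3, 207 mod 4 = 3, so the flip contributes -1; sign now +1
(207/7): 207 mod 7 = 4, so (207/7) = (4/7)
factor out 2^2: 4 = 2^2·1; with 7 mod 8 = 7, (2/7) = +1; sign now +1; continue with (1/7)
reached (1/7) = 1, so the symbol is +1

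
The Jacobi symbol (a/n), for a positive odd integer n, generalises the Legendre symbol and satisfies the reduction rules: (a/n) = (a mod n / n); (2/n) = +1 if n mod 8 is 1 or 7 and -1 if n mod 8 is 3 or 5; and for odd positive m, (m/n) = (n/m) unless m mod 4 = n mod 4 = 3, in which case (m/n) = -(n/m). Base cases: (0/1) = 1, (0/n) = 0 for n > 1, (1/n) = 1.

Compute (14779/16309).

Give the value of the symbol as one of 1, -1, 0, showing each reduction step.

reciprocity: (14779/16309) = +1·(16309/14779) since 14779 mod 4 = 3, 16309 mod 4 = 1; sign now +1
(16309/14779) = (1530/14779)   [reduce mod 14779]
1530 = 2^1·765; (2/14779) = -1 since 14779 mod 8 = 3, so (1530/14779) = (-1)^1·(765/14779); sign now -1
reciprocity: (765/14779) = +1·(14779/765) since 765 mod 4 = 1, 14779 mod 4 = 3; sign now -1
(14779/765) = (244/765)   [reduce mod 765]
244 = 2^2·61; (2/765) = -1 since 765 mod 8 = 5, so (244/765) = (-1)^2·(61/765); sign now -1
reciprocity: (61/765) = +1·(765/61) since 61 mod 4 = 1, 765 mod 4 = 1; sign now -1
(765/61) = (33/61)   [reduce mod 61]
reciprocity: (33/61) = +1·(61/33) since 33 mod 4 = 1, 61 mod 4 = 1; sign now -1
(61/33) = (28/33)   [reduce mod 33]
28 = 2^2·7; (2/33) = +1 since 33 mod 8 = 1, so (28/33) = (+1)^2·(7/33); sign now -1
reciprocity: (7/33) = +1·(33/7) since 7 mod 4 = 3, 33 mod 4 = 1; sign now -1
(33/7) = (5/7)   [reduce mod 7]
reciprocity: (5/7) = +1·(7/5) since 5 mod 4 = 1, 7 mod 4 = 3; sign now -1
(7/5) = (2/5)   [reduce mod 5]
2 = 2^1·1; (2/5) = -1 since 5 mod 8 = 5, so (2/5) = (-1)^1·(1/5); sign now +1
(1/5) = 1; final value = sign = +1

1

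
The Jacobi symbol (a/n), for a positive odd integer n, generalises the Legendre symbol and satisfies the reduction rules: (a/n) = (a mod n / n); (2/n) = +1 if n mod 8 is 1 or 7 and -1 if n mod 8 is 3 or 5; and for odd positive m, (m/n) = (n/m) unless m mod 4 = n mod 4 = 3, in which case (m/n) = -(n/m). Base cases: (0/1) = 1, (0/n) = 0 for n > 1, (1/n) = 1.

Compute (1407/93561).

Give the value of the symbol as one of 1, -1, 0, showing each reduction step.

0

reciprocity: (1407/93561) = +1·(93561/1407) since 1407 mod 4 = 3, 93561 mod 4 = 1; sign now +1
(93561/1407) = (699/1407)   [reduce mod 1407]
reciprocity: (699/1407) = -1·(1407/699) since 699 mod 4 = 3, 1407 mod 4 = 3; sign now -1
(1407/699) = (9/699)   [reduce mod 699]
reciprocity: (9/699) = +1·(699/9) since 9 mod 4 = 1, 699 mod 4 = 3; sign now -1
(699/9) = (6/9)   [reduce mod 9]
6 = 2^1·3; (2/9) = +1 since 9 mod 8 = 1, so (6/9) = (+1)^1·(3/9); sign now -1
reciprocity: (3/9) = +1·(9/3) since 3 mod 4 = 3, 9 mod 4 = 1; sign now -1
(9/3) = (0/3)   [reduce mod 3]
(0/3) = 0   [gcd(a, n) > 1]; final value = 0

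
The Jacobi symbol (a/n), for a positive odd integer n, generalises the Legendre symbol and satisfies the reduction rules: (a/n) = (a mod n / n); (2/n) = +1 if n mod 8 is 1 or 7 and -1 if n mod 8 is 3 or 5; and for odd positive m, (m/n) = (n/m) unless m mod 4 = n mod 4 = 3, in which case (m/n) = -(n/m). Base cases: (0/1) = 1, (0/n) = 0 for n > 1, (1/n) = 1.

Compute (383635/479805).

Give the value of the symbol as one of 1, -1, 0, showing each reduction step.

0

reciprocity: (383635/479805) = +1·(479805/383635) since 383635 mod 4 = 3, 479805 mod 4 = 1; sign now +1
(479805/383635) = (96170/383635)   [reduce mod 383635]
96170 = 2^1·48085; (2/383635) = -1 since 383635 mod 8 = 3, so (96170/383635) = (-1)^1·(48085/383635); sign now -1
reciprocity: (48085/383635) = +1·(383635/48085) since 48085 mod 4 = 1, 383635 mod 4 = 3; sign now -1
(383635/48085) = (47040/48085)   [reduce mod 48085]
47040 = 2^6·735; (2/48085) = -1 since 48085 mod 8 = 5, so (47040/48085) = (-1)^6·(735/48085); sign now -1
reciprocity: (735/48085) = +1·(48085/735) since 735 mod 4 = 3, 48085 mod 4 = 1; sign now -1
(48085/735) = (310/735)   [reduce mod 735]
310 = 2^1·155; (2/735) = +1 since 735 mod 8 = 7, so (310/735) = (+1)^1·(155/735); sign now -1
reciprocity: (155/735) = -1·(735/155) since 155 mod 4 = 3, 735 mod 4 = 3; sign now +1
(735/155) = (115/155)   [reduce mod 155]
reciprocity: (115/155) = -1·(155/115) since 115 mod 4 = 3, 155 mod 4 = 3; sign now -1
(155/115) = (40/115)   [reduce mod 115]
40 = 2^3·5; (2/115) = -1 since 115 mod 8 = 3, so (40/115) = (-1)^3·(5/115); sign now +1
reciprocity: (5/115) = +1·(115/5) since 5 mod 4 = 1, 115 mod 4 = 3; sign now +1
(115/5) = (0/5)   [reduce mod 5]
(0/5) = 0   [gcd(a, n) > 1]; final value = 0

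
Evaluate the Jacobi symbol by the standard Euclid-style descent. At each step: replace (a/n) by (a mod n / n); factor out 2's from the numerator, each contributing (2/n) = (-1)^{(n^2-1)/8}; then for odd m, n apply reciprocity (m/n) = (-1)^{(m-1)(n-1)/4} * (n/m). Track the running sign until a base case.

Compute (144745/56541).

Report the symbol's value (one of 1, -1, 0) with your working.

(144745/56541) = (31663/56541)   [reduce mod 56541]
reciprocity: (31663/56541) = +1·(56541/31663) since 31663 mod 4 = 3, 56541 mod 4 = 1; sign now +1
(56541/31663) = (24878/31663)   [reduce mod 31663]
24878 = 2^1·12439; (2/31663) = +1 since 31663 mod 8 = 7, so (24878/31663) = (+1)^1·(12439/31663); sign now +1
reciprocity: (12439/31663) = -1·(31663/12439) since 12439 mod 4 = 3, 31663 mod 4 = 3; sign now -1
(31663/12439) = (6785/12439)   [reduce mod 12439]
reciprocity: (6785/12439) = +1·(12439/6785) since 6785 mod 4 = 1, 12439 mod 4 = 3; sign now -1
(12439/6785) = (5654/6785)   [reduce mod 6785]
5654 = 2^1·2827; (2/6785) = +1 since 6785 mod 8 = 1, so (5654/6785) = (+1)^1·(2827/6785); sign now -1
reciprocity: (2827/6785) = +1·(6785/2827) since 2827 mod 4 = 3, 6785 mod 4 = 1; sign now -1
(6785/2827) = (1131/2827)   [reduce mod 2827]
reciprocity: (1131/2827) = -1·(2827/1131) since 1131 mod 4 = 3, 2827 mod 4 = 3; sign now +1
(2827/1131) = (565/1131)   [reduce mod 1131]
reciprocity: (565/1131) = +1·(1131/565) since 565 mod 4 = 1, 1131 mod 4 = 3; sign now +1
(1131/565) = (1/565)   [reduce mod 565]
(1/565) = 1; final value = sign = +1

1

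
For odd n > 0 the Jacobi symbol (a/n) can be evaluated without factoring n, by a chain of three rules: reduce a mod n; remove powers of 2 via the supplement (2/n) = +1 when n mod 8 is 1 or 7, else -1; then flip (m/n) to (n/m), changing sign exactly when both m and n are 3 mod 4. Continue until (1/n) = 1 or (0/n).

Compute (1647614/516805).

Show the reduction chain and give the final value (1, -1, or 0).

-1

(1647614/516805): 1647614 mod 516805 = 97199, so (1647614/516805) = (97199/516805)
flip (97199/516805) -> (516805/97199): both odd, 97199 mod 4 = 3, 516805 mod 4 = 1, so the flip contributes +1; sign now +1
(516805/97199): 516805 mod 97199 = 30810, so (516805/97199) = (30810/97199)
factor out 2^1: 30810 = 2^1·15405; with 97199 mod 8 = 7, (2/97199) = +1; sign now +1; continue with (15405/97199)
flip (15405/97199) -> (97199/15405): both odd, 15405 mod 4 = 1, 97199 mod 4 = 3, so the flip contributes +1; sign now +1
(97199/15405): 97199 mod 15405 = 4769, so (97199/15405) = (4769/15405)
flip (4769/15405) -> (15405/4769): both odd, 4769 mod 4 = 1, 15405 mod 4 = 1, so the flip contributes +1; sign now +1
(15405/4769): 15405 mod 4769 = 1098, so (15405/4769) = (1098/4769)
factor out 2^1: 1098 = 2^1·549; with 4769 mod 8 = 1, (2/4769) = +1; sign now +1; continue with (549/4769)
flip (549/4769) -> (4769/549): both odd, 549 mod 4 = 1, 4769 mod 4 = 1, so the flip contributes +1; sign now +1
(4769/549): 4769 mod 549 = 377, so (4769/549) = (377/549)
flip (377/549) -> (549/377): both odd, 377 mod 4 = 1, 549 mod 4 = 1, so the flip contributes +1; sign now +1
(549/377): 549 mod 377 = 172, so (549/377) = (172/377)
factor out 2^2: 172 = 2^2·43; with 377 mod 8 = 1, (2/377) = +1; sign now +1; continue with (43/377)
flip (43/377) -> (377/43): both odd, 43 mod 4 = 3, 377 mod 4 = 1, so the flip contributes +1; sign now +1
(377/43): 377 mod 43 = 33, so (377/43) = (33/43)
flip (33/43) -> (43/33): both odd, 33 mod 4 = 1, 43 mod 4 = 3, so the flip contributes +1; sign now +1
(43/33): 43 mod 33 = 10, so (43/33) = (10/33)
factor out 2^1: 10 = 2^1·5; with 33 mod 8 = 1, (2/33) = +1; sign now +1; continue with (5/33)
flip (5/33) -> (33/5): both odd, 5 mod 4 = 1, 33 mod 4 = 1, so the flip contributes +1; sign now +1
(33/5): 33 mod 5 = 3, so (33/5) = (3/5)
flip (3/5) -> (5/3): both odd, 3 mod 4 = 3, 5 mod 4 = 1, so the flip contributes +1; sign now +1
(5/3): 5 mod 3 = 2, so (5/3) = (2/3)
factor out 2^1: 2 = 2^1·1; with 3 mod 8 = 3, (2/3) = -1; sign now -1; continue with (1/3)
reached (1/3) = 1, so the symbol is -1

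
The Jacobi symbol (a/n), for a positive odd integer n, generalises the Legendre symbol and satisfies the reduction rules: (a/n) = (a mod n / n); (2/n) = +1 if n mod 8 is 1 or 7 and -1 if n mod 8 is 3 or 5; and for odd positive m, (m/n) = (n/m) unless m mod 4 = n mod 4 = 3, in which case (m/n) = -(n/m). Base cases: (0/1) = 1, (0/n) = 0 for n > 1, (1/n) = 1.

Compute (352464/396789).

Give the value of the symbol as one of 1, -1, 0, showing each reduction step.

352464 = 2^4·22029; (2/396789) = -1 since 396789 mod 8 = 5, so (352464/396789) = (-1)^4·(22029/396789); sign now +1
reciprocity: (22029/396789) = +1·(396789/22029) since 22029 mod 4 = 1, 396789 mod 4 = 1; sign now +1
(396789/22029) = (267/22029)   [reduce mod 22029]
reciprocity: (267/22029) = +1·(22029/267) since 267 mod 4 = 3, 22029 mod 4 = 1; sign now +1
(22029/267) = (135/267)   [reduce mod 267]
reciprocity: (135/267) = -1·(267/135) since 135 mod 4 = 3, 267 mod 4 = 3; sign now -1
(267/135) = (132/135)   [reduce mod 135]
132 = 2^2·33; (2/135) = +1 since 135 mod 8 = 7, so (132/135) = (+1)^2·(33/135); sign now -1
reciprocity: (33/135) = +1·(135/33) since 33 mod 4 = 1, 135 mod 4 = 3; sign now -1
(135/33) = (3/33)   [reduce mod 33]
reciprocity: (3/33) = +1·(33/3) since 3 mod 4 = 3, 33 mod 4 = 1; sign now -1
(33/3) = (0/3)   [reduce mod 3]
(0/3) = 0   [gcd(a, n) > 1]; final value = 0

0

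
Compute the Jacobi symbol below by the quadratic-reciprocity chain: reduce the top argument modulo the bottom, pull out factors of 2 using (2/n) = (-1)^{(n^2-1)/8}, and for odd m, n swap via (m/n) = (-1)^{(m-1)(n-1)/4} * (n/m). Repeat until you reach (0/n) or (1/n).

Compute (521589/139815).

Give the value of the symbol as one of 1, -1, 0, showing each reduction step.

(521589/139815): 521589 mod 139815 = 102144, so (521589/139815) = (102144/139815)
factor out 2^8: 102144 = 2^8·399; with 139815 mod 8 = 7, (2/139815) = +1; sign now +1; continue with (399/139815)
flip (399/139815) -> (139815/399): both odd, 399 mod 4 = 3, 139815 mod 4 = 3, so the flip contributes -1; sign now -1
(139815/399): 139815 mod 399 = 165, so (139815/399) = (165/399)
flip (165/399) -> (399/165): both odd, 165 mod 4 = 1, 399 mod 4 = 3, so the flip contributes +1; sign now -1
(399/165): 399 mod 165 = 69, so (399/165) = (69/165)
flip (69/165) -> (165/69): both odd, 69 mod 4 = 1, 165 mod 4 = 1, so the flip contributes +1; sign now -1
(165/69): 165 mod 69 = 27, so (165/69) = (27/69)
flip (27/69) -> (69/27): both odd, 27 mod 4 = 3, 69 mod 4 = 1, so the flip contributes +1; sign now -1
(69/27): 69 mod 27 = 15, so (69/27) = (15/27)
flip (15/27) -> (27/15): both odd, 15 mod 4 = 3, 27 mod 4 = 3, so the flip contributes -1; sign now +1
(27/15): 27 mod 15 = 12, so (27/15) = (12/15)
factor out 2^2: 12 = 2^2·3; with 15 mod 8 = 7, (2/15) = +1; sign now +1; continue with (3/15)
flip (3/15) -> (15/3): both odd, 3 mod 4 = 3, 15 mod 4 = 3, so the flip contributes -1; sign now -1
(15/3): 15 mod 3 = 0, so (15/3) = (0/3)
reached (0/3); gcd(a, n) > 1, so (0/3) = 0 and the symbol is 0

0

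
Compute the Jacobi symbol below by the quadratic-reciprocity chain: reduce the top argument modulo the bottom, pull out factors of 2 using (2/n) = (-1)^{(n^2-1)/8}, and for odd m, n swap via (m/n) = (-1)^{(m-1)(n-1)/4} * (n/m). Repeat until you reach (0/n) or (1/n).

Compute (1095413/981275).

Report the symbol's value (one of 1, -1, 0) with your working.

-1

(1095413/981275): 1095413 mod 981275 = 114138, so (1095413/981275) = (114138/981275)
factor out 2^1: 114138 = 2^1·57069; with 981275 mod 8 = 3, (2/981275) = -1; sign now -1; continue with (57069/981275)
flip (57069/981275) -> (981275/57069): both odd, 57069 mod 4 = 1, 981275 mod 4 = 3, so the flip contributes +1; sign now -1
(981275/57069): 981275 mod 57069 = 11102, so (981275/57069) = (11102/57069)
factor out 2^1: 11102 = 2^1·5551; with 57069 mod 8 = 5, (2/57069) = -1; sign now +1; continue with (5551/57069)
flip (5551/57069) -> (57069/5551): both odd, 5551 mod 4 = 3, 57069 mod 4 = 1, so the flip contributes +1; sign now +1
(57069/5551): 57069 mod 5551 = 1559, so (57069/5551) = (1559/5551)
flip (1559/5551) -> (5551/1559): both odd, 1559 mod 4 = 3, 5551 mod 4 = 3, so the flip contributes -1; sign now -1
(5551/1559): 5551 mod 1559 = 874, so (5551/1559) = (874/1559)
factor out 2^1: 874 = 2^1·437; with 1559 mod 8 = 7, (2/1559) = +1; sign now -1; continue with (437/1559)
flip (437/1559) -> (1559/437): both odd, 437 mod 4 = 1, 1559 mod 4 = 3, so the flip contributes +1; sign now -1
(1559/437): 1559 mod 437 = 248, so (1559/437) = (248/437)
factor out 2^3: 248 = 2^3·31; with 437 mod 8 = 5, (2/437) = -1; sign now +1; continue with (31/437)
flip (31/437) -> (437/31): both odd, 31 mod 4 = 3, 437 mod 4 = 1, so the flip contributes +1; sign now +1
(437/31): 437 mod 31 = 3, so (437/31) = (3/31)
flip (3/31) -> (31/3): both odd, 3 mod 4 = 3, 31 mod 4 = 3, so the flip contributes -1; sign now -1
(31/3): 31 mod 3 = 1, so (31/3) = (1/3)
reached (1/3) = 1, so the symbol is -1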